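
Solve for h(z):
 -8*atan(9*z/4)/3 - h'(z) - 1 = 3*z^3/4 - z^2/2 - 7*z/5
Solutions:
 h(z) = C1 - 3*z^4/16 + z^3/6 + 7*z^2/10 - 8*z*atan(9*z/4)/3 - z + 16*log(81*z^2 + 16)/27


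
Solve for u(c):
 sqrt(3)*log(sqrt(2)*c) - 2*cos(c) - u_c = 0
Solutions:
 u(c) = C1 + sqrt(3)*c*(log(c) - 1) + sqrt(3)*c*log(2)/2 - 2*sin(c)


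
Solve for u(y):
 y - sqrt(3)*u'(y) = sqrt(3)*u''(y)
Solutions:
 u(y) = C1 + C2*exp(-y) + sqrt(3)*y^2/6 - sqrt(3)*y/3


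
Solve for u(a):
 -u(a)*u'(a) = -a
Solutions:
 u(a) = -sqrt(C1 + a^2)
 u(a) = sqrt(C1 + a^2)


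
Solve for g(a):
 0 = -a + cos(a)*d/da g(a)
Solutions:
 g(a) = C1 + Integral(a/cos(a), a)


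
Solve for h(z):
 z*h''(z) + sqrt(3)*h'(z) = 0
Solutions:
 h(z) = C1 + C2*z^(1 - sqrt(3))


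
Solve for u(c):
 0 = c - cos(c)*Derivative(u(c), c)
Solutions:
 u(c) = C1 + Integral(c/cos(c), c)


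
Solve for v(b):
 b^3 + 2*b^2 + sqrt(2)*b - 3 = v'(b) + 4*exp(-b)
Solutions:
 v(b) = C1 + b^4/4 + 2*b^3/3 + sqrt(2)*b^2/2 - 3*b + 4*exp(-b)


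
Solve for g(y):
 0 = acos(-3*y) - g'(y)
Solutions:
 g(y) = C1 + y*acos(-3*y) + sqrt(1 - 9*y^2)/3


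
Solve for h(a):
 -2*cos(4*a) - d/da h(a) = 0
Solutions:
 h(a) = C1 - sin(4*a)/2


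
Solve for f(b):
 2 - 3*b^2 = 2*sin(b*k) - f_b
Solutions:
 f(b) = C1 + b^3 - 2*b - 2*cos(b*k)/k


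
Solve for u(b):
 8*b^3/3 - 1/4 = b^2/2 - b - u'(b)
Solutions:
 u(b) = C1 - 2*b^4/3 + b^3/6 - b^2/2 + b/4


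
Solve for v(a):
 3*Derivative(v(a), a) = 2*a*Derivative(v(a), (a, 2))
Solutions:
 v(a) = C1 + C2*a^(5/2)


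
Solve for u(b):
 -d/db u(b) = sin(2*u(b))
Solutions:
 u(b) = pi - acos((-C1 - exp(4*b))/(C1 - exp(4*b)))/2
 u(b) = acos((-C1 - exp(4*b))/(C1 - exp(4*b)))/2


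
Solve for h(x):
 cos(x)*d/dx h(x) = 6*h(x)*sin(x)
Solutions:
 h(x) = C1/cos(x)^6


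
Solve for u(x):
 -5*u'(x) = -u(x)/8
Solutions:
 u(x) = C1*exp(x/40)


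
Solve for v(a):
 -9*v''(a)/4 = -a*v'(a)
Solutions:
 v(a) = C1 + C2*erfi(sqrt(2)*a/3)


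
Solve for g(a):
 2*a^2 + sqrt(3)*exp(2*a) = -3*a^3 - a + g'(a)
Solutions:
 g(a) = C1 + 3*a^4/4 + 2*a^3/3 + a^2/2 + sqrt(3)*exp(2*a)/2


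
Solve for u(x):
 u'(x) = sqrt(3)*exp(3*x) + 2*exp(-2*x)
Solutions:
 u(x) = C1 + sqrt(3)*exp(3*x)/3 - exp(-2*x)


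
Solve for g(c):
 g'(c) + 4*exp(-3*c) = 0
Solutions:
 g(c) = C1 + 4*exp(-3*c)/3


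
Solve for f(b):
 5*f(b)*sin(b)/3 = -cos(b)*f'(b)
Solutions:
 f(b) = C1*cos(b)^(5/3)


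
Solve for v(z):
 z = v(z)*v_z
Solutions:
 v(z) = -sqrt(C1 + z^2)
 v(z) = sqrt(C1 + z^2)


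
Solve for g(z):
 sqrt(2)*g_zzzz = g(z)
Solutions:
 g(z) = C1*exp(-2^(7/8)*z/2) + C2*exp(2^(7/8)*z/2) + C3*sin(2^(7/8)*z/2) + C4*cos(2^(7/8)*z/2)


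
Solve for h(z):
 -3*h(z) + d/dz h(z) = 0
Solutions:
 h(z) = C1*exp(3*z)


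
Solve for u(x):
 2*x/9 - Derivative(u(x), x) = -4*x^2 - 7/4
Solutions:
 u(x) = C1 + 4*x^3/3 + x^2/9 + 7*x/4


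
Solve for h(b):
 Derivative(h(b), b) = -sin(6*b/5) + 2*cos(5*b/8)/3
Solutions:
 h(b) = C1 + 16*sin(5*b/8)/15 + 5*cos(6*b/5)/6


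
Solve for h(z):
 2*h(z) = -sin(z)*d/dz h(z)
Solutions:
 h(z) = C1*(cos(z) + 1)/(cos(z) - 1)


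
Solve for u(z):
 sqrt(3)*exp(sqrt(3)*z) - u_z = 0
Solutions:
 u(z) = C1 + exp(sqrt(3)*z)


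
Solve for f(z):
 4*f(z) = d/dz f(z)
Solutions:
 f(z) = C1*exp(4*z)


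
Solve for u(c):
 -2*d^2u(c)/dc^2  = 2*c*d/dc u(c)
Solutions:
 u(c) = C1 + C2*erf(sqrt(2)*c/2)


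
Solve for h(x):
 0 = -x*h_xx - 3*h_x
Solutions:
 h(x) = C1 + C2/x^2


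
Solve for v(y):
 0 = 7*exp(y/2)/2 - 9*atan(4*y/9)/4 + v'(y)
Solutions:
 v(y) = C1 + 9*y*atan(4*y/9)/4 - 7*exp(y/2) - 81*log(16*y^2 + 81)/32


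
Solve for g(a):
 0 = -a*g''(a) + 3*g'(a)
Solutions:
 g(a) = C1 + C2*a^4


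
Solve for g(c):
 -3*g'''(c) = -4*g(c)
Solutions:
 g(c) = C3*exp(6^(2/3)*c/3) + (C1*sin(2^(2/3)*3^(1/6)*c/2) + C2*cos(2^(2/3)*3^(1/6)*c/2))*exp(-6^(2/3)*c/6)


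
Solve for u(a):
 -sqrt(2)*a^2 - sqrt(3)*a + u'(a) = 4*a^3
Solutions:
 u(a) = C1 + a^4 + sqrt(2)*a^3/3 + sqrt(3)*a^2/2


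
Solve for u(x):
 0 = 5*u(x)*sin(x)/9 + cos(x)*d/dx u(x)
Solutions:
 u(x) = C1*cos(x)^(5/9)


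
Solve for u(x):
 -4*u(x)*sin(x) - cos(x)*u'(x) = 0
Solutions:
 u(x) = C1*cos(x)^4


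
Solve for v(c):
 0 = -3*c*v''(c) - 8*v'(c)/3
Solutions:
 v(c) = C1 + C2*c^(1/9)


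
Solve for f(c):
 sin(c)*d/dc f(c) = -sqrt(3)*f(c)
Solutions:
 f(c) = C1*(cos(c) + 1)^(sqrt(3)/2)/(cos(c) - 1)^(sqrt(3)/2)


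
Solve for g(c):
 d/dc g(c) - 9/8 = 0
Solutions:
 g(c) = C1 + 9*c/8


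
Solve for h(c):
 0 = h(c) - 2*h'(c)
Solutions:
 h(c) = C1*exp(c/2)


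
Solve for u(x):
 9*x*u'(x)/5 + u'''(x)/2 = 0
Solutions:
 u(x) = C1 + Integral(C2*airyai(-18^(1/3)*5^(2/3)*x/5) + C3*airybi(-18^(1/3)*5^(2/3)*x/5), x)


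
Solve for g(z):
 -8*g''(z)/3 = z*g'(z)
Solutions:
 g(z) = C1 + C2*erf(sqrt(3)*z/4)


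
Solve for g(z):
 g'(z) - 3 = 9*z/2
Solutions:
 g(z) = C1 + 9*z^2/4 + 3*z


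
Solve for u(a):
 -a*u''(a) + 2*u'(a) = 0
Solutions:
 u(a) = C1 + C2*a^3


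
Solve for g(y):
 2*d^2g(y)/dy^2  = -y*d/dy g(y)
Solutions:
 g(y) = C1 + C2*erf(y/2)


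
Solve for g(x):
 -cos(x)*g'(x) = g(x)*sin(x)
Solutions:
 g(x) = C1*cos(x)


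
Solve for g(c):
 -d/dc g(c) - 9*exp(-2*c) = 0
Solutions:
 g(c) = C1 + 9*exp(-2*c)/2


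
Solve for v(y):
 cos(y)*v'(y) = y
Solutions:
 v(y) = C1 + Integral(y/cos(y), y)


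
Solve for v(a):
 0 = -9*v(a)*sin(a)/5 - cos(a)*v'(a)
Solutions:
 v(a) = C1*cos(a)^(9/5)


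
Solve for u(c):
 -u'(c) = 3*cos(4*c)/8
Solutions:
 u(c) = C1 - 3*sin(4*c)/32


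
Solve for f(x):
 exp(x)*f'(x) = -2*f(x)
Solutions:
 f(x) = C1*exp(2*exp(-x))


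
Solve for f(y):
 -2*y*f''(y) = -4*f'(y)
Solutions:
 f(y) = C1 + C2*y^3


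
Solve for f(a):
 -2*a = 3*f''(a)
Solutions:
 f(a) = C1 + C2*a - a^3/9


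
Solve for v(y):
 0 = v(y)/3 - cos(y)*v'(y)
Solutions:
 v(y) = C1*(sin(y) + 1)^(1/6)/(sin(y) - 1)^(1/6)


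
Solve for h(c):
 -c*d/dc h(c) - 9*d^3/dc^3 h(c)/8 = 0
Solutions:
 h(c) = C1 + Integral(C2*airyai(-2*3^(1/3)*c/3) + C3*airybi(-2*3^(1/3)*c/3), c)


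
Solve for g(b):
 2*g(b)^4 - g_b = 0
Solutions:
 g(b) = (-1/(C1 + 6*b))^(1/3)
 g(b) = (-1/(C1 + 2*b))^(1/3)*(-3^(2/3) - 3*3^(1/6)*I)/6
 g(b) = (-1/(C1 + 2*b))^(1/3)*(-3^(2/3) + 3*3^(1/6)*I)/6


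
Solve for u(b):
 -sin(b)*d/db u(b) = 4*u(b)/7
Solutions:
 u(b) = C1*(cos(b) + 1)^(2/7)/(cos(b) - 1)^(2/7)


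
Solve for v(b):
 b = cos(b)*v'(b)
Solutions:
 v(b) = C1 + Integral(b/cos(b), b)


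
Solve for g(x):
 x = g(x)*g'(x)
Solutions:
 g(x) = -sqrt(C1 + x^2)
 g(x) = sqrt(C1 + x^2)


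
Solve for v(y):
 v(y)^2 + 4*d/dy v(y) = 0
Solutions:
 v(y) = 4/(C1 + y)


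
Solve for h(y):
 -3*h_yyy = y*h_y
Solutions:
 h(y) = C1 + Integral(C2*airyai(-3^(2/3)*y/3) + C3*airybi(-3^(2/3)*y/3), y)


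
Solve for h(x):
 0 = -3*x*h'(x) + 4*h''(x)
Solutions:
 h(x) = C1 + C2*erfi(sqrt(6)*x/4)


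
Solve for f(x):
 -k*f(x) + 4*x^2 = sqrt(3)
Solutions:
 f(x) = (4*x^2 - sqrt(3))/k


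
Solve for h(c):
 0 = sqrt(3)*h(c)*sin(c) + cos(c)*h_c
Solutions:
 h(c) = C1*cos(c)^(sqrt(3))


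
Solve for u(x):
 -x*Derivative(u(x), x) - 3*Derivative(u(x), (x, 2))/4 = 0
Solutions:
 u(x) = C1 + C2*erf(sqrt(6)*x/3)


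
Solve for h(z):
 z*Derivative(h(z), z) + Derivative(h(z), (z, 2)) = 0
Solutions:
 h(z) = C1 + C2*erf(sqrt(2)*z/2)


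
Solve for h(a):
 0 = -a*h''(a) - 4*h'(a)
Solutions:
 h(a) = C1 + C2/a^3


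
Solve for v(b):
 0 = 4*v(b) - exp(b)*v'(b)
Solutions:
 v(b) = C1*exp(-4*exp(-b))


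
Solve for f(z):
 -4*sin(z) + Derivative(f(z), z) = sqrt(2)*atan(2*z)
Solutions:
 f(z) = C1 + sqrt(2)*(z*atan(2*z) - log(4*z^2 + 1)/4) - 4*cos(z)


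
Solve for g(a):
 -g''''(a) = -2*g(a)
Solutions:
 g(a) = C1*exp(-2^(1/4)*a) + C2*exp(2^(1/4)*a) + C3*sin(2^(1/4)*a) + C4*cos(2^(1/4)*a)


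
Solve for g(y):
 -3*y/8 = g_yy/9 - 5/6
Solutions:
 g(y) = C1 + C2*y - 9*y^3/16 + 15*y^2/4


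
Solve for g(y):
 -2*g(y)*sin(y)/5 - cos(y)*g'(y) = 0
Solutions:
 g(y) = C1*cos(y)^(2/5)


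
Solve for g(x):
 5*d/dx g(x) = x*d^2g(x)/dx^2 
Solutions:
 g(x) = C1 + C2*x^6


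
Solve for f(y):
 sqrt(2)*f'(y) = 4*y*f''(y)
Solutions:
 f(y) = C1 + C2*y^(sqrt(2)/4 + 1)


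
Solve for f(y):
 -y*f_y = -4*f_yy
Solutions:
 f(y) = C1 + C2*erfi(sqrt(2)*y/4)


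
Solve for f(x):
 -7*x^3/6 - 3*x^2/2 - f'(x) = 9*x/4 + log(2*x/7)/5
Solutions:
 f(x) = C1 - 7*x^4/24 - x^3/2 - 9*x^2/8 - x*log(x)/5 - x*log(2)/5 + x/5 + x*log(7)/5


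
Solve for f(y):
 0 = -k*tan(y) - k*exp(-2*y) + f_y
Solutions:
 f(y) = C1 + k*(log(tan(y)^2 + 1) - exp(-2*y))/2


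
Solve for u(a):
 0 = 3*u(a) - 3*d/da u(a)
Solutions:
 u(a) = C1*exp(a)


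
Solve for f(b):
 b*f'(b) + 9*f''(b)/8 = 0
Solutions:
 f(b) = C1 + C2*erf(2*b/3)


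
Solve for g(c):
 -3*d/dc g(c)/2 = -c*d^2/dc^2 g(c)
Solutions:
 g(c) = C1 + C2*c^(5/2)


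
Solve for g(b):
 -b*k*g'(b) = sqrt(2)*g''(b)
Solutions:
 g(b) = Piecewise((-2^(3/4)*sqrt(pi)*C1*erf(2^(1/4)*b*sqrt(k)/2)/(2*sqrt(k)) - C2, (k > 0) | (k < 0)), (-C1*b - C2, True))


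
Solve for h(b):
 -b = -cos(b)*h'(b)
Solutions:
 h(b) = C1 + Integral(b/cos(b), b)


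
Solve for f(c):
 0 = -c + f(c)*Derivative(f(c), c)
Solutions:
 f(c) = -sqrt(C1 + c^2)
 f(c) = sqrt(C1 + c^2)


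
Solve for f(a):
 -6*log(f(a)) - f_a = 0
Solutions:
 li(f(a)) = C1 - 6*a


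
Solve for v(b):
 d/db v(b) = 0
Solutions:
 v(b) = C1


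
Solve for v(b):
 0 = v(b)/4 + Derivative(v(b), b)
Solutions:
 v(b) = C1*exp(-b/4)


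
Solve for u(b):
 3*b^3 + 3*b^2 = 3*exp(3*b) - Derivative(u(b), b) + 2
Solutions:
 u(b) = C1 - 3*b^4/4 - b^3 + 2*b + exp(3*b)


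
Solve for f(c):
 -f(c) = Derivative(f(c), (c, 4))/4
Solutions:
 f(c) = (C1*sin(c) + C2*cos(c))*exp(-c) + (C3*sin(c) + C4*cos(c))*exp(c)


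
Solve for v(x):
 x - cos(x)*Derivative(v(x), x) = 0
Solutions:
 v(x) = C1 + Integral(x/cos(x), x)


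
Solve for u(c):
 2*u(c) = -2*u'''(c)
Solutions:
 u(c) = C3*exp(-c) + (C1*sin(sqrt(3)*c/2) + C2*cos(sqrt(3)*c/2))*exp(c/2)


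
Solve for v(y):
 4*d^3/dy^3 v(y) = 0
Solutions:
 v(y) = C1 + C2*y + C3*y^2


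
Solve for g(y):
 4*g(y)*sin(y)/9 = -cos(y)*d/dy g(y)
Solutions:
 g(y) = C1*cos(y)^(4/9)


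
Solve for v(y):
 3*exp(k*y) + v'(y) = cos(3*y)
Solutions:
 v(y) = C1 + sin(3*y)/3 - 3*exp(k*y)/k


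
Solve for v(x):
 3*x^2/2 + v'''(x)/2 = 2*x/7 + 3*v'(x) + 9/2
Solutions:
 v(x) = C1 + C2*exp(-sqrt(6)*x) + C3*exp(sqrt(6)*x) + x^3/6 - x^2/21 - 4*x/3


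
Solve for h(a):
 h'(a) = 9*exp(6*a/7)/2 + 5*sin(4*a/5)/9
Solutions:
 h(a) = C1 + 21*exp(6*a/7)/4 - 25*cos(4*a/5)/36


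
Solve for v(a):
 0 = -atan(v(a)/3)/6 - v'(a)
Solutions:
 Integral(1/atan(_y/3), (_y, v(a))) = C1 - a/6


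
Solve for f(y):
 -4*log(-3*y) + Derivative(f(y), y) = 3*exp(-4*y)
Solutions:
 f(y) = C1 + 4*y*log(-y) + 4*y*(-1 + log(3)) - 3*exp(-4*y)/4


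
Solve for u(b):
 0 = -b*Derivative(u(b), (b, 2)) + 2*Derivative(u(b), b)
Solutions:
 u(b) = C1 + C2*b^3


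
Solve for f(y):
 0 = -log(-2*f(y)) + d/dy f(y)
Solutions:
 -Integral(1/(log(-_y) + log(2)), (_y, f(y))) = C1 - y


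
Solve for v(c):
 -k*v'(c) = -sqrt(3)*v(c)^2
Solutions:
 v(c) = -k/(C1*k + sqrt(3)*c)


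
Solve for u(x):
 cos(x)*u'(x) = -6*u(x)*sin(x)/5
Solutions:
 u(x) = C1*cos(x)^(6/5)


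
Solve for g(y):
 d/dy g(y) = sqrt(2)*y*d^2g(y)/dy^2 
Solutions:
 g(y) = C1 + C2*y^(sqrt(2)/2 + 1)


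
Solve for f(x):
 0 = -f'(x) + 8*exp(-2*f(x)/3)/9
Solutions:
 f(x) = 3*log(-sqrt(C1 + 8*x)) - 6*log(3) + 3*log(6)/2
 f(x) = 3*log(C1 + 8*x)/2 - 6*log(3) + 3*log(6)/2


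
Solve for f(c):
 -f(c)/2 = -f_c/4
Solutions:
 f(c) = C1*exp(2*c)


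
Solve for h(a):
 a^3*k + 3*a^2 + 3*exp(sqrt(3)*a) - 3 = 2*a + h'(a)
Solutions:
 h(a) = C1 + a^4*k/4 + a^3 - a^2 - 3*a + sqrt(3)*exp(sqrt(3)*a)


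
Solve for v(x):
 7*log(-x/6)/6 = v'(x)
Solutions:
 v(x) = C1 + 7*x*log(-x)/6 + 7*x*(-log(6) - 1)/6


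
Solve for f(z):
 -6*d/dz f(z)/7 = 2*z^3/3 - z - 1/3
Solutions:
 f(z) = C1 - 7*z^4/36 + 7*z^2/12 + 7*z/18


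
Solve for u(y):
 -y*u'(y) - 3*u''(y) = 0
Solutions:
 u(y) = C1 + C2*erf(sqrt(6)*y/6)


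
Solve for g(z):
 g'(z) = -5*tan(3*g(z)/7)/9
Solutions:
 g(z) = -7*asin(C1*exp(-5*z/21))/3 + 7*pi/3
 g(z) = 7*asin(C1*exp(-5*z/21))/3


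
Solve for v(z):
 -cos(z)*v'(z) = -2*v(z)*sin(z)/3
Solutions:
 v(z) = C1/cos(z)^(2/3)


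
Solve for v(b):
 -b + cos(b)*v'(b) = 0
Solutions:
 v(b) = C1 + Integral(b/cos(b), b)


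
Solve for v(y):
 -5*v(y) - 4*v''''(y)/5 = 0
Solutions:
 v(y) = (C1*sin(sqrt(5)*y/2) + C2*cos(sqrt(5)*y/2))*exp(-sqrt(5)*y/2) + (C3*sin(sqrt(5)*y/2) + C4*cos(sqrt(5)*y/2))*exp(sqrt(5)*y/2)


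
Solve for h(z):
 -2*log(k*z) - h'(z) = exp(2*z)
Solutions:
 h(z) = C1 - 2*z*log(k*z) + 2*z - exp(2*z)/2


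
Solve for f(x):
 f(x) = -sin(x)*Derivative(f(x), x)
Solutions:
 f(x) = C1*sqrt(cos(x) + 1)/sqrt(cos(x) - 1)


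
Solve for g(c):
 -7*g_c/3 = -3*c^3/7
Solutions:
 g(c) = C1 + 9*c^4/196


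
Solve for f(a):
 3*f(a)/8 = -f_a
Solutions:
 f(a) = C1*exp(-3*a/8)


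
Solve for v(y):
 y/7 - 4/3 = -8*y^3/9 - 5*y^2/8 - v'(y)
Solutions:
 v(y) = C1 - 2*y^4/9 - 5*y^3/24 - y^2/14 + 4*y/3


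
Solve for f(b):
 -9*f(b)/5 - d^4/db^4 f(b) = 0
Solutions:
 f(b) = (C1*sin(5^(3/4)*sqrt(6)*b/10) + C2*cos(5^(3/4)*sqrt(6)*b/10))*exp(-5^(3/4)*sqrt(6)*b/10) + (C3*sin(5^(3/4)*sqrt(6)*b/10) + C4*cos(5^(3/4)*sqrt(6)*b/10))*exp(5^(3/4)*sqrt(6)*b/10)


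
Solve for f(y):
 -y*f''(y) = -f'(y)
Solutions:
 f(y) = C1 + C2*y^2


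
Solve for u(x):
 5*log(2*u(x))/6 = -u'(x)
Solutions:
 6*Integral(1/(log(_y) + log(2)), (_y, u(x)))/5 = C1 - x


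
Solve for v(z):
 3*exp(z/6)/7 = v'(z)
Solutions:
 v(z) = C1 + 18*exp(z/6)/7


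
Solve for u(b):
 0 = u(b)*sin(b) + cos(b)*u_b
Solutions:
 u(b) = C1*cos(b)


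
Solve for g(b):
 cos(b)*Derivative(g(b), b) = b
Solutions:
 g(b) = C1 + Integral(b/cos(b), b)


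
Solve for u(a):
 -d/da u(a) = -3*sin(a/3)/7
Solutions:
 u(a) = C1 - 9*cos(a/3)/7


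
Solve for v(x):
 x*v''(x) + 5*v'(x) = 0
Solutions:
 v(x) = C1 + C2/x^4


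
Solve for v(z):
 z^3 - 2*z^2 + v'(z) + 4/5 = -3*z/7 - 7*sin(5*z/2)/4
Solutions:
 v(z) = C1 - z^4/4 + 2*z^3/3 - 3*z^2/14 - 4*z/5 + 7*cos(5*z/2)/10


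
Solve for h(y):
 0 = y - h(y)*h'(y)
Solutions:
 h(y) = -sqrt(C1 + y^2)
 h(y) = sqrt(C1 + y^2)


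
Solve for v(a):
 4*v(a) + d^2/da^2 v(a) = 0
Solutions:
 v(a) = C1*sin(2*a) + C2*cos(2*a)


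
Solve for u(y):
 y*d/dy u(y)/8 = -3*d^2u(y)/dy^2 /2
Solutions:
 u(y) = C1 + C2*erf(sqrt(6)*y/12)


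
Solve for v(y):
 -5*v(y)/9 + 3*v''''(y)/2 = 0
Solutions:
 v(y) = C1*exp(-30^(1/4)*y/3) + C2*exp(30^(1/4)*y/3) + C3*sin(30^(1/4)*y/3) + C4*cos(30^(1/4)*y/3)


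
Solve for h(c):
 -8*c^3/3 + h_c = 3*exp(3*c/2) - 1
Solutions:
 h(c) = C1 + 2*c^4/3 - c + 2*exp(3*c/2)


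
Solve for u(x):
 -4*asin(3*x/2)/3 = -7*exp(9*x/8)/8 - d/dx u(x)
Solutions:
 u(x) = C1 + 4*x*asin(3*x/2)/3 + 4*sqrt(4 - 9*x^2)/9 - 7*exp(9*x/8)/9


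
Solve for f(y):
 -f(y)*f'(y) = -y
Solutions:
 f(y) = -sqrt(C1 + y^2)
 f(y) = sqrt(C1 + y^2)


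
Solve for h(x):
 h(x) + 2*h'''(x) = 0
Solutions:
 h(x) = C3*exp(-2^(2/3)*x/2) + (C1*sin(2^(2/3)*sqrt(3)*x/4) + C2*cos(2^(2/3)*sqrt(3)*x/4))*exp(2^(2/3)*x/4)


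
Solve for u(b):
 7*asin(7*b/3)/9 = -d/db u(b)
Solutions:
 u(b) = C1 - 7*b*asin(7*b/3)/9 - sqrt(9 - 49*b^2)/9


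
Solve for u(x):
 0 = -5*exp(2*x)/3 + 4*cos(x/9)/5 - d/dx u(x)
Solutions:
 u(x) = C1 - 5*exp(2*x)/6 + 36*sin(x/9)/5


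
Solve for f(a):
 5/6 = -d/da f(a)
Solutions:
 f(a) = C1 - 5*a/6


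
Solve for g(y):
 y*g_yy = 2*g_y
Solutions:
 g(y) = C1 + C2*y^3


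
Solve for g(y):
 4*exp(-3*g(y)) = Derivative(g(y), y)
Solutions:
 g(y) = log(C1 + 12*y)/3
 g(y) = log((-3^(1/3) - 3^(5/6)*I)*(C1 + 4*y)^(1/3)/2)
 g(y) = log((-3^(1/3) + 3^(5/6)*I)*(C1 + 4*y)^(1/3)/2)


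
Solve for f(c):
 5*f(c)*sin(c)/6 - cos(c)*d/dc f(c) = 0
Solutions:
 f(c) = C1/cos(c)^(5/6)


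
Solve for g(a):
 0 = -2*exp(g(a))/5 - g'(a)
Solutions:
 g(a) = log(1/(C1 + 2*a)) + log(5)


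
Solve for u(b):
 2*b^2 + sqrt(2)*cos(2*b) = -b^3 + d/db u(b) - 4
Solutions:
 u(b) = C1 + b^4/4 + 2*b^3/3 + 4*b + sqrt(2)*sin(2*b)/2


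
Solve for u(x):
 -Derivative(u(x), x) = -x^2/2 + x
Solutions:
 u(x) = C1 + x^3/6 - x^2/2


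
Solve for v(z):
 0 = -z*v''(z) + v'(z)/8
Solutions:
 v(z) = C1 + C2*z^(9/8)


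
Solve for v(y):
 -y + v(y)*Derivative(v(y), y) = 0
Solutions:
 v(y) = -sqrt(C1 + y^2)
 v(y) = sqrt(C1 + y^2)


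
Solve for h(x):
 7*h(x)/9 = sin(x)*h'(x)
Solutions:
 h(x) = C1*(cos(x) - 1)^(7/18)/(cos(x) + 1)^(7/18)


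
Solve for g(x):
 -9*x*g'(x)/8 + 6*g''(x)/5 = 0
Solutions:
 g(x) = C1 + C2*erfi(sqrt(30)*x/8)


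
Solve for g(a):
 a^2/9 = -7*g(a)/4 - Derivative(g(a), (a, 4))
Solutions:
 g(a) = -4*a^2/63 + (C1*sin(7^(1/4)*a/2) + C2*cos(7^(1/4)*a/2))*exp(-7^(1/4)*a/2) + (C3*sin(7^(1/4)*a/2) + C4*cos(7^(1/4)*a/2))*exp(7^(1/4)*a/2)


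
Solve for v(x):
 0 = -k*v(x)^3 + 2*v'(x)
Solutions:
 v(x) = -sqrt(-1/(C1 + k*x))
 v(x) = sqrt(-1/(C1 + k*x))


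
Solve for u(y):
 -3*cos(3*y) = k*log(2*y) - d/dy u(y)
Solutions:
 u(y) = C1 + k*y*(log(y) - 1) + k*y*log(2) + sin(3*y)


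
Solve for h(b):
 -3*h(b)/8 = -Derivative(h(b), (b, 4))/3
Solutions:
 h(b) = C1*exp(-2^(1/4)*sqrt(3)*b/2) + C2*exp(2^(1/4)*sqrt(3)*b/2) + C3*sin(2^(1/4)*sqrt(3)*b/2) + C4*cos(2^(1/4)*sqrt(3)*b/2)


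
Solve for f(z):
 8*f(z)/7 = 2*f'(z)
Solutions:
 f(z) = C1*exp(4*z/7)


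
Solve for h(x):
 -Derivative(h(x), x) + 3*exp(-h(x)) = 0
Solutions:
 h(x) = log(C1 + 3*x)


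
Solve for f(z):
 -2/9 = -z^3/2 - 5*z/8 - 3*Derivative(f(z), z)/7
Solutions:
 f(z) = C1 - 7*z^4/24 - 35*z^2/48 + 14*z/27


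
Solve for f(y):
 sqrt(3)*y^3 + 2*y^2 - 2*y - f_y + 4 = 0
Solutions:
 f(y) = C1 + sqrt(3)*y^4/4 + 2*y^3/3 - y^2 + 4*y


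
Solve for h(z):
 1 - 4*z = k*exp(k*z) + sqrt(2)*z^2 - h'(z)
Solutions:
 h(z) = C1 + sqrt(2)*z^3/3 + 2*z^2 - z + exp(k*z)


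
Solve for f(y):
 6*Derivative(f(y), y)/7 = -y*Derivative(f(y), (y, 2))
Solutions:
 f(y) = C1 + C2*y^(1/7)


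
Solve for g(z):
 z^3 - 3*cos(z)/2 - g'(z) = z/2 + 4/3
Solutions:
 g(z) = C1 + z^4/4 - z^2/4 - 4*z/3 - 3*sin(z)/2


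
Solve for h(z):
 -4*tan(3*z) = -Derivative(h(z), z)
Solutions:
 h(z) = C1 - 4*log(cos(3*z))/3


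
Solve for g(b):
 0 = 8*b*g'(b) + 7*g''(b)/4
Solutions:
 g(b) = C1 + C2*erf(4*sqrt(7)*b/7)


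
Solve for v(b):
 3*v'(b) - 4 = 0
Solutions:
 v(b) = C1 + 4*b/3


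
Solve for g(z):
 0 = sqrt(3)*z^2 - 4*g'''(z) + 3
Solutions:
 g(z) = C1 + C2*z + C3*z^2 + sqrt(3)*z^5/240 + z^3/8


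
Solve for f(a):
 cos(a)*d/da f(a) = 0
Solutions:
 f(a) = C1


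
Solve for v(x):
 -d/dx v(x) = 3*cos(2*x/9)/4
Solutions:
 v(x) = C1 - 27*sin(2*x/9)/8


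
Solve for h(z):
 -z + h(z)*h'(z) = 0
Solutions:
 h(z) = -sqrt(C1 + z^2)
 h(z) = sqrt(C1 + z^2)


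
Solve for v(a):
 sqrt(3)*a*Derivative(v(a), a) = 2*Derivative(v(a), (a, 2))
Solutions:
 v(a) = C1 + C2*erfi(3^(1/4)*a/2)


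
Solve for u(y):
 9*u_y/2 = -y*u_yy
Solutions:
 u(y) = C1 + C2/y^(7/2)


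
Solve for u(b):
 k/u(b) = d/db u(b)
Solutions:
 u(b) = -sqrt(C1 + 2*b*k)
 u(b) = sqrt(C1 + 2*b*k)


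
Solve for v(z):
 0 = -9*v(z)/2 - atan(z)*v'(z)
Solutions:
 v(z) = C1*exp(-9*Integral(1/atan(z), z)/2)


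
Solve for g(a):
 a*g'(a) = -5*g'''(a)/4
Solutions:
 g(a) = C1 + Integral(C2*airyai(-10^(2/3)*a/5) + C3*airybi(-10^(2/3)*a/5), a)


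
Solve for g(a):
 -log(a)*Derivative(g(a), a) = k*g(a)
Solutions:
 g(a) = C1*exp(-k*li(a))


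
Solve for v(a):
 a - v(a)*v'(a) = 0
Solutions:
 v(a) = -sqrt(C1 + a^2)
 v(a) = sqrt(C1 + a^2)


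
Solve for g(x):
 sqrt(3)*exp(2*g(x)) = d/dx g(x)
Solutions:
 g(x) = log(-sqrt(-1/(C1 + sqrt(3)*x))) - log(2)/2
 g(x) = log(-1/(C1 + sqrt(3)*x))/2 - log(2)/2


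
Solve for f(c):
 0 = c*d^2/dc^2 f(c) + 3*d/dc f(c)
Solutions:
 f(c) = C1 + C2/c^2


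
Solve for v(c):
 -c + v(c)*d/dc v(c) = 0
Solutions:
 v(c) = -sqrt(C1 + c^2)
 v(c) = sqrt(C1 + c^2)


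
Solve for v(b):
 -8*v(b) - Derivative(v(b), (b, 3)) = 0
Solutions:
 v(b) = C3*exp(-2*b) + (C1*sin(sqrt(3)*b) + C2*cos(sqrt(3)*b))*exp(b)


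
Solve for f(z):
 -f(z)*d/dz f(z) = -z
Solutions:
 f(z) = -sqrt(C1 + z^2)
 f(z) = sqrt(C1 + z^2)


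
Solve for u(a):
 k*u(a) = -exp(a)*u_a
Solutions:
 u(a) = C1*exp(k*exp(-a))


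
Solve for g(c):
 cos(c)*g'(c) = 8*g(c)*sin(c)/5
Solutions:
 g(c) = C1/cos(c)^(8/5)


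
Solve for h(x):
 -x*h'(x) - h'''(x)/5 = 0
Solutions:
 h(x) = C1 + Integral(C2*airyai(-5^(1/3)*x) + C3*airybi(-5^(1/3)*x), x)


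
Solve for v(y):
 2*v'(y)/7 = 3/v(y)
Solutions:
 v(y) = -sqrt(C1 + 21*y)
 v(y) = sqrt(C1 + 21*y)


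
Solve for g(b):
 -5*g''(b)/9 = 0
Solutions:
 g(b) = C1 + C2*b


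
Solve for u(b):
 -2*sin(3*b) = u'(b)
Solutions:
 u(b) = C1 + 2*cos(3*b)/3


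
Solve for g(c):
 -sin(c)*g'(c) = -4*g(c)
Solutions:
 g(c) = C1*(cos(c)^2 - 2*cos(c) + 1)/(cos(c)^2 + 2*cos(c) + 1)


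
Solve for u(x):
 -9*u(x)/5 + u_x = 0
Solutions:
 u(x) = C1*exp(9*x/5)


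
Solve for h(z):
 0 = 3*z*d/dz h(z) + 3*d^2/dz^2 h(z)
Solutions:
 h(z) = C1 + C2*erf(sqrt(2)*z/2)


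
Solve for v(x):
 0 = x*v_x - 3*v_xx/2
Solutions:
 v(x) = C1 + C2*erfi(sqrt(3)*x/3)


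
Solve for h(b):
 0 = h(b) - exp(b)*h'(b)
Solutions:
 h(b) = C1*exp(-exp(-b))


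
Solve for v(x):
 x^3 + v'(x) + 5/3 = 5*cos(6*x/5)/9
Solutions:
 v(x) = C1 - x^4/4 - 5*x/3 + 25*sin(6*x/5)/54


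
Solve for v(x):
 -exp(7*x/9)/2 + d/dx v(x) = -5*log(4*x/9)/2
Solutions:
 v(x) = C1 - 5*x*log(x)/2 + x*(-5*log(2) + 5/2 + 5*log(3)) + 9*exp(7*x/9)/14


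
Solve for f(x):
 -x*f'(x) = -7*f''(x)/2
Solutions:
 f(x) = C1 + C2*erfi(sqrt(7)*x/7)


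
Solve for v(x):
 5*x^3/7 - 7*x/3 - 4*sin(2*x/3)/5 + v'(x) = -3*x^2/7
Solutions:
 v(x) = C1 - 5*x^4/28 - x^3/7 + 7*x^2/6 - 6*cos(2*x/3)/5


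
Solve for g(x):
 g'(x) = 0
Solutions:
 g(x) = C1


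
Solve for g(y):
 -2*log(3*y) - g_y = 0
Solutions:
 g(y) = C1 - 2*y*log(y) - y*log(9) + 2*y


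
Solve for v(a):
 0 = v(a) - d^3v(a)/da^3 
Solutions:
 v(a) = C3*exp(a) + (C1*sin(sqrt(3)*a/2) + C2*cos(sqrt(3)*a/2))*exp(-a/2)


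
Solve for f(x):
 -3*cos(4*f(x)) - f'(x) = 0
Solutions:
 f(x) = -asin((C1 + exp(24*x))/(C1 - exp(24*x)))/4 + pi/4
 f(x) = asin((C1 + exp(24*x))/(C1 - exp(24*x)))/4


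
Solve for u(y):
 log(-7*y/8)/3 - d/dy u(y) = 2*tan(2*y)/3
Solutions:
 u(y) = C1 + y*log(-y)/3 - y*log(2) - y/3 + y*log(7)/3 + log(cos(2*y))/3


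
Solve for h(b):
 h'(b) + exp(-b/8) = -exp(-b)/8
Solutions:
 h(b) = C1 + exp(-b)/8 + 8*exp(-b/8)


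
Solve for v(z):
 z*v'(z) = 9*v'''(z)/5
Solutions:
 v(z) = C1 + Integral(C2*airyai(15^(1/3)*z/3) + C3*airybi(15^(1/3)*z/3), z)


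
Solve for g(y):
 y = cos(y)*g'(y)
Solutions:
 g(y) = C1 + Integral(y/cos(y), y)


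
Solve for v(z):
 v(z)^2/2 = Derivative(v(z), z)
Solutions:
 v(z) = -2/(C1 + z)


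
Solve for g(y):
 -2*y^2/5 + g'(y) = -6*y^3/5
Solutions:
 g(y) = C1 - 3*y^4/10 + 2*y^3/15


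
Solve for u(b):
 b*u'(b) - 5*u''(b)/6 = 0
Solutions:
 u(b) = C1 + C2*erfi(sqrt(15)*b/5)


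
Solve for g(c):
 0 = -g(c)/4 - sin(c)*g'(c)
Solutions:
 g(c) = C1*(cos(c) + 1)^(1/8)/(cos(c) - 1)^(1/8)


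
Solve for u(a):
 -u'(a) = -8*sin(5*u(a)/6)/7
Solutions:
 -8*a/7 + 3*log(cos(5*u(a)/6) - 1)/5 - 3*log(cos(5*u(a)/6) + 1)/5 = C1


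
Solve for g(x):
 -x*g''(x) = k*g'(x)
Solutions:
 g(x) = C1 + x^(1 - re(k))*(C2*sin(log(x)*Abs(im(k))) + C3*cos(log(x)*im(k)))


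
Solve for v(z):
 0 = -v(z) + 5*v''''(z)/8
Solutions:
 v(z) = C1*exp(-10^(3/4)*z/5) + C2*exp(10^(3/4)*z/5) + C3*sin(10^(3/4)*z/5) + C4*cos(10^(3/4)*z/5)


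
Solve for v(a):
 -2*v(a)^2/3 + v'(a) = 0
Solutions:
 v(a) = -3/(C1 + 2*a)


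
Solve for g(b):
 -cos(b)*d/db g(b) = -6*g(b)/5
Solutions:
 g(b) = C1*(sin(b) + 1)^(3/5)/(sin(b) - 1)^(3/5)


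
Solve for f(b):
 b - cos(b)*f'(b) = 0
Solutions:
 f(b) = C1 + Integral(b/cos(b), b)


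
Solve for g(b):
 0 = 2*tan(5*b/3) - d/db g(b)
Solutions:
 g(b) = C1 - 6*log(cos(5*b/3))/5


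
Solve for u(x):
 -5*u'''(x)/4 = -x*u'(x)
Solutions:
 u(x) = C1 + Integral(C2*airyai(10^(2/3)*x/5) + C3*airybi(10^(2/3)*x/5), x)


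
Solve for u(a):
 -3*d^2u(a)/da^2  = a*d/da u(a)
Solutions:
 u(a) = C1 + C2*erf(sqrt(6)*a/6)


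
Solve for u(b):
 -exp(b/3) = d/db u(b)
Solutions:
 u(b) = C1 - 3*exp(b/3)


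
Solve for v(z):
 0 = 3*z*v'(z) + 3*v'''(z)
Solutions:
 v(z) = C1 + Integral(C2*airyai(-z) + C3*airybi(-z), z)


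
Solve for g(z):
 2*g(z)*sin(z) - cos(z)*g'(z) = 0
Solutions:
 g(z) = C1/cos(z)^2


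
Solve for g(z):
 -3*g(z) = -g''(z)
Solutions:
 g(z) = C1*exp(-sqrt(3)*z) + C2*exp(sqrt(3)*z)


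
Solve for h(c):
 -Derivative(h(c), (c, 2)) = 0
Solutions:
 h(c) = C1 + C2*c


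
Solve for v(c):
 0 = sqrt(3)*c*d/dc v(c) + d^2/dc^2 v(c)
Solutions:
 v(c) = C1 + C2*erf(sqrt(2)*3^(1/4)*c/2)


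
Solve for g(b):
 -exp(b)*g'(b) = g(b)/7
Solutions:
 g(b) = C1*exp(exp(-b)/7)


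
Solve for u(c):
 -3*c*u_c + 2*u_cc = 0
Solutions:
 u(c) = C1 + C2*erfi(sqrt(3)*c/2)


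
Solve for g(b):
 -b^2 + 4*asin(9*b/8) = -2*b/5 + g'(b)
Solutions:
 g(b) = C1 - b^3/3 + b^2/5 + 4*b*asin(9*b/8) + 4*sqrt(64 - 81*b^2)/9


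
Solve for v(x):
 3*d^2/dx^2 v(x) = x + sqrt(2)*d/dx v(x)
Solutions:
 v(x) = C1 + C2*exp(sqrt(2)*x/3) - sqrt(2)*x^2/4 - 3*x/2


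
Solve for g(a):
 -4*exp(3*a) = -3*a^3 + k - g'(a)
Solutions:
 g(a) = C1 - 3*a^4/4 + a*k + 4*exp(3*a)/3


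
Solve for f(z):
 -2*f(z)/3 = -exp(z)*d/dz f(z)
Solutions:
 f(z) = C1*exp(-2*exp(-z)/3)


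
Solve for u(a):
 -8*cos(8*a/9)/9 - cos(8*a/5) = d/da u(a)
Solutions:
 u(a) = C1 - sin(8*a/9) - 5*sin(8*a/5)/8


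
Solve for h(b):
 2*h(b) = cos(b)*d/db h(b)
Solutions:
 h(b) = C1*(sin(b) + 1)/(sin(b) - 1)


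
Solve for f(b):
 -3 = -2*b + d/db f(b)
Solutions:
 f(b) = C1 + b^2 - 3*b


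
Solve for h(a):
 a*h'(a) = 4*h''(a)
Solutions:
 h(a) = C1 + C2*erfi(sqrt(2)*a/4)


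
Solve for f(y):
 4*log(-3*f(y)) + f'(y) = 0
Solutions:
 Integral(1/(log(-_y) + log(3)), (_y, f(y)))/4 = C1 - y


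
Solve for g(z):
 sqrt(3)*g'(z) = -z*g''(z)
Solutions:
 g(z) = C1 + C2*z^(1 - sqrt(3))


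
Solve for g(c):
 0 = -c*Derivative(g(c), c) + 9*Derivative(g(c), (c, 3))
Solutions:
 g(c) = C1 + Integral(C2*airyai(3^(1/3)*c/3) + C3*airybi(3^(1/3)*c/3), c)


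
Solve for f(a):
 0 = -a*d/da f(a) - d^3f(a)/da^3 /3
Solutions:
 f(a) = C1 + Integral(C2*airyai(-3^(1/3)*a) + C3*airybi(-3^(1/3)*a), a)


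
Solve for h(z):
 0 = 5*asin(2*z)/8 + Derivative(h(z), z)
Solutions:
 h(z) = C1 - 5*z*asin(2*z)/8 - 5*sqrt(1 - 4*z^2)/16


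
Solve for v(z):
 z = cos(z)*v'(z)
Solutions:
 v(z) = C1 + Integral(z/cos(z), z)


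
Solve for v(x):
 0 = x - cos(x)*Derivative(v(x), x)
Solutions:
 v(x) = C1 + Integral(x/cos(x), x)


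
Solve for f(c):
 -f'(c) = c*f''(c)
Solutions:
 f(c) = C1 + C2*log(c)


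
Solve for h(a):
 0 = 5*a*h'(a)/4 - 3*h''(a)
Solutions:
 h(a) = C1 + C2*erfi(sqrt(30)*a/12)


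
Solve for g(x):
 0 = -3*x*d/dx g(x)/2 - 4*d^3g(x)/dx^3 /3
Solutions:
 g(x) = C1 + Integral(C2*airyai(-3^(2/3)*x/2) + C3*airybi(-3^(2/3)*x/2), x)


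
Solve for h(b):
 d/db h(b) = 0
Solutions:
 h(b) = C1


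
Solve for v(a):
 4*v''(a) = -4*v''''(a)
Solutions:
 v(a) = C1 + C2*a + C3*sin(a) + C4*cos(a)


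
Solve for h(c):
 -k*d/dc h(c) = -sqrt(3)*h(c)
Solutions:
 h(c) = C1*exp(sqrt(3)*c/k)


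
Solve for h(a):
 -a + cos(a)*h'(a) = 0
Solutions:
 h(a) = C1 + Integral(a/cos(a), a)


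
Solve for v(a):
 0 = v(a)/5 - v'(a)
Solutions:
 v(a) = C1*exp(a/5)


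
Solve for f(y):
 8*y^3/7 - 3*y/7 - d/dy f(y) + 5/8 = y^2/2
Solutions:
 f(y) = C1 + 2*y^4/7 - y^3/6 - 3*y^2/14 + 5*y/8


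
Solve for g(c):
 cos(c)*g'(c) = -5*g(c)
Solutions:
 g(c) = C1*sqrt(sin(c) - 1)*(sin(c)^2 - 2*sin(c) + 1)/(sqrt(sin(c) + 1)*(sin(c)^2 + 2*sin(c) + 1))


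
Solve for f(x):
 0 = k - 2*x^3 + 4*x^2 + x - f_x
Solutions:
 f(x) = C1 + k*x - x^4/2 + 4*x^3/3 + x^2/2


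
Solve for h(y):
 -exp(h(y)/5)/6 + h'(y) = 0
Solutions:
 h(y) = 5*log(-1/(C1 + y)) + 5*log(30)


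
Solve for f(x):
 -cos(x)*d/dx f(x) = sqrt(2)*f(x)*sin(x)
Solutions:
 f(x) = C1*cos(x)^(sqrt(2))


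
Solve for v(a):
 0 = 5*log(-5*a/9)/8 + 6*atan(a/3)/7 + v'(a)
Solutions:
 v(a) = C1 - 5*a*log(-a)/8 - 6*a*atan(a/3)/7 - 5*a*log(5)/8 + 5*a/8 + 5*a*log(3)/4 + 9*log(a^2 + 9)/7


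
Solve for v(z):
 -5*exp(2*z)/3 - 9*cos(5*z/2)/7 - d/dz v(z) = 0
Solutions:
 v(z) = C1 - 5*exp(2*z)/6 - 18*sin(5*z/2)/35


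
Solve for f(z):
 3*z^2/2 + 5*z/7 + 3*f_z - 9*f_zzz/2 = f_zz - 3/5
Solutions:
 f(z) = C1 + C2*exp(z*(-1 + sqrt(55))/9) + C3*exp(-z*(1 + sqrt(55))/9) - z^3/6 - 2*z^2/7 - 397*z/210


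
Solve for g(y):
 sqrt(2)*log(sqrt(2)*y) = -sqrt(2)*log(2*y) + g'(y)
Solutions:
 g(y) = C1 + 2*sqrt(2)*y*log(y) - 2*sqrt(2)*y + 3*sqrt(2)*y*log(2)/2


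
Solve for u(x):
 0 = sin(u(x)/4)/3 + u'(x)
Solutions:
 x/3 + 2*log(cos(u(x)/4) - 1) - 2*log(cos(u(x)/4) + 1) = C1


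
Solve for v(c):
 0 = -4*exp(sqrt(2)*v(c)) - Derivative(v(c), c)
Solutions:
 v(c) = sqrt(2)*(2*log(1/(C1 + 4*c)) - log(2))/4


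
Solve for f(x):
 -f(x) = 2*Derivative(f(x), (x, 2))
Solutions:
 f(x) = C1*sin(sqrt(2)*x/2) + C2*cos(sqrt(2)*x/2)


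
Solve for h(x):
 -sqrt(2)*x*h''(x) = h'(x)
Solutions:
 h(x) = C1 + C2*x^(1 - sqrt(2)/2)


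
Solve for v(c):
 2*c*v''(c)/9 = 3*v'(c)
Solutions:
 v(c) = C1 + C2*c^(29/2)


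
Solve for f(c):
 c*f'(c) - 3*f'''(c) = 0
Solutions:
 f(c) = C1 + Integral(C2*airyai(3^(2/3)*c/3) + C3*airybi(3^(2/3)*c/3), c)


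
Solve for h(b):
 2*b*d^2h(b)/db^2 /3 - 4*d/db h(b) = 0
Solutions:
 h(b) = C1 + C2*b^7


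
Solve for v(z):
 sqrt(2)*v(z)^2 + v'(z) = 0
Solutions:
 v(z) = 1/(C1 + sqrt(2)*z)


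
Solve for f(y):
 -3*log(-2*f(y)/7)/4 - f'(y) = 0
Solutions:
 4*Integral(1/(log(-_y) - log(7) + log(2)), (_y, f(y)))/3 = C1 - y


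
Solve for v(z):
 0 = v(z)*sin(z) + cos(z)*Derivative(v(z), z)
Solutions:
 v(z) = C1*cos(z)


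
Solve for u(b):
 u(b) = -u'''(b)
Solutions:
 u(b) = C3*exp(-b) + (C1*sin(sqrt(3)*b/2) + C2*cos(sqrt(3)*b/2))*exp(b/2)


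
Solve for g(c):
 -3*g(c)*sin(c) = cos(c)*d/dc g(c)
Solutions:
 g(c) = C1*cos(c)^3


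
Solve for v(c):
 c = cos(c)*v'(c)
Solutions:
 v(c) = C1 + Integral(c/cos(c), c)


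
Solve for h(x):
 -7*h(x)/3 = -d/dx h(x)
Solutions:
 h(x) = C1*exp(7*x/3)


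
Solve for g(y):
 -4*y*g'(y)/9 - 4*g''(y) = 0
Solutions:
 g(y) = C1 + C2*erf(sqrt(2)*y/6)


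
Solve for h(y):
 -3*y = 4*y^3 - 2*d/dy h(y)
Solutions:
 h(y) = C1 + y^4/2 + 3*y^2/4


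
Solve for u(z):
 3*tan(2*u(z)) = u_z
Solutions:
 u(z) = -asin(C1*exp(6*z))/2 + pi/2
 u(z) = asin(C1*exp(6*z))/2


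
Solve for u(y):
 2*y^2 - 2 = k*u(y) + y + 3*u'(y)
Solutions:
 u(y) = C1*exp(-k*y/3) + 2*y^2/k - y/k - 2/k - 12*y/k^2 + 3/k^2 + 36/k^3


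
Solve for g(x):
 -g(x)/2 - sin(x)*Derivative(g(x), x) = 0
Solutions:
 g(x) = C1*(cos(x) + 1)^(1/4)/(cos(x) - 1)^(1/4)


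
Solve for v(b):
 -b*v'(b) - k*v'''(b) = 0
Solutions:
 v(b) = C1 + Integral(C2*airyai(b*(-1/k)^(1/3)) + C3*airybi(b*(-1/k)^(1/3)), b)


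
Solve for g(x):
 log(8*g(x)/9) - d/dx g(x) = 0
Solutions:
 -Integral(1/(log(_y) - 2*log(3) + 3*log(2)), (_y, g(x))) = C1 - x


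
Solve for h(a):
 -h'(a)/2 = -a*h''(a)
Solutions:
 h(a) = C1 + C2*a^(3/2)


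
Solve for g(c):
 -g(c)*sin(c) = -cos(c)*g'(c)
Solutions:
 g(c) = C1/cos(c)


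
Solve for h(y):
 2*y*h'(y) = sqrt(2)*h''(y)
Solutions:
 h(y) = C1 + C2*erfi(2^(3/4)*y/2)


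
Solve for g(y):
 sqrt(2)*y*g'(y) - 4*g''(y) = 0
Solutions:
 g(y) = C1 + C2*erfi(2^(3/4)*y/4)


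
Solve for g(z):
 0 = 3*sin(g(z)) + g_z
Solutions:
 g(z) = -acos((-C1 - exp(6*z))/(C1 - exp(6*z))) + 2*pi
 g(z) = acos((-C1 - exp(6*z))/(C1 - exp(6*z)))


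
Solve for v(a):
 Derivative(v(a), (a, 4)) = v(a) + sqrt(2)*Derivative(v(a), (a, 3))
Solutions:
 v(a) = C1*exp(a*(-sqrt(6)*sqrt(-8*3^(2/3)/(-9 + sqrt(273))^(1/3) + 3 + 2*3^(1/3)*(-9 + sqrt(273))^(1/3)) + 3*sqrt(2))/12)*sin(a*sqrt(-4*3^(2/3)/(3*(-9 + sqrt(273))^(1/3)) - 1 + 3^(1/3)*(-9 + sqrt(273))^(1/3)/3 + sqrt(3)/sqrt(-8*3^(2/3)/(-9 + sqrt(273))^(1/3) + 3 + 2*3^(1/3)*(-9 + sqrt(273))^(1/3)))/2) + C2*exp(a*(-sqrt(6)*sqrt(-8*3^(2/3)/(-9 + sqrt(273))^(1/3) + 3 + 2*3^(1/3)*(-9 + sqrt(273))^(1/3)) + 3*sqrt(2))/12)*cos(a*sqrt(-4*3^(2/3)/(3*(-9 + sqrt(273))^(1/3)) - 1 + 3^(1/3)*(-9 + sqrt(273))^(1/3)/3 + sqrt(3)/sqrt(-8*3^(2/3)/(-9 + sqrt(273))^(1/3) + 3 + 2*3^(1/3)*(-9 + sqrt(273))^(1/3)))/2) + C3*exp(a*(sqrt(6)*sqrt(-8*3^(2/3)/(-9 + sqrt(273))^(1/3) + 3 + 2*3^(1/3)*(-9 + sqrt(273))^(1/3)) + 3*sqrt(2) + 6*sqrt(-3^(1/3)*(-9 + sqrt(273))^(1/3)/3 + 1 + 4*3^(2/3)/(3*(-9 + sqrt(273))^(1/3)) + sqrt(3)/sqrt(-8*3^(2/3)/(-9 + sqrt(273))^(1/3) + 3 + 2*3^(1/3)*(-9 + sqrt(273))^(1/3))))/12) + C4*exp(a*(-6*sqrt(-3^(1/3)*(-9 + sqrt(273))^(1/3)/3 + 1 + 4*3^(2/3)/(3*(-9 + sqrt(273))^(1/3)) + sqrt(3)/sqrt(-8*3^(2/3)/(-9 + sqrt(273))^(1/3) + 3 + 2*3^(1/3)*(-9 + sqrt(273))^(1/3))) + sqrt(6)*sqrt(-8*3^(2/3)/(-9 + sqrt(273))^(1/3) + 3 + 2*3^(1/3)*(-9 + sqrt(273))^(1/3)) + 3*sqrt(2))/12)


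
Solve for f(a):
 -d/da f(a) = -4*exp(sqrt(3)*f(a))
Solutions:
 f(a) = sqrt(3)*(2*log(-1/(C1 + 4*a)) - log(3))/6


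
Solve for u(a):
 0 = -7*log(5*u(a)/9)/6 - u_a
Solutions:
 -6*Integral(1/(-log(_y) - log(5) + 2*log(3)), (_y, u(a)))/7 = C1 - a


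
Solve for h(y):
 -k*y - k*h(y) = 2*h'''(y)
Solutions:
 h(y) = C1*exp(2^(2/3)*y*(-k)^(1/3)/2) + C2*exp(2^(2/3)*y*(-k)^(1/3)*(-1 + sqrt(3)*I)/4) + C3*exp(-2^(2/3)*y*(-k)^(1/3)*(1 + sqrt(3)*I)/4) - y


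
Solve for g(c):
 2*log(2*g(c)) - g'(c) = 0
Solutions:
 -Integral(1/(log(_y) + log(2)), (_y, g(c)))/2 = C1 - c


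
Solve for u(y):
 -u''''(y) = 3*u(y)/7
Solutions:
 u(y) = (C1*sin(sqrt(2)*3^(1/4)*7^(3/4)*y/14) + C2*cos(sqrt(2)*3^(1/4)*7^(3/4)*y/14))*exp(-sqrt(2)*3^(1/4)*7^(3/4)*y/14) + (C3*sin(sqrt(2)*3^(1/4)*7^(3/4)*y/14) + C4*cos(sqrt(2)*3^(1/4)*7^(3/4)*y/14))*exp(sqrt(2)*3^(1/4)*7^(3/4)*y/14)


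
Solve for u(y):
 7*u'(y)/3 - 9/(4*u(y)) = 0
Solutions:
 u(y) = -sqrt(C1 + 378*y)/14
 u(y) = sqrt(C1 + 378*y)/14


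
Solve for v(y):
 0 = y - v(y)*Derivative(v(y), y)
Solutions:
 v(y) = -sqrt(C1 + y^2)
 v(y) = sqrt(C1 + y^2)


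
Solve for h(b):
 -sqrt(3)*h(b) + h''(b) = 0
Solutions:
 h(b) = C1*exp(-3^(1/4)*b) + C2*exp(3^(1/4)*b)


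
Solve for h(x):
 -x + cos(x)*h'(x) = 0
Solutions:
 h(x) = C1 + Integral(x/cos(x), x)


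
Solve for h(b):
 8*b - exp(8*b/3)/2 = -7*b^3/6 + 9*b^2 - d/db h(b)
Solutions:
 h(b) = C1 - 7*b^4/24 + 3*b^3 - 4*b^2 + 3*exp(8*b/3)/16


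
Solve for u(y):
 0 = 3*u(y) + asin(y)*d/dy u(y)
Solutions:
 u(y) = C1*exp(-3*Integral(1/asin(y), y))


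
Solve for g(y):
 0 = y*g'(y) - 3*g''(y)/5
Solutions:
 g(y) = C1 + C2*erfi(sqrt(30)*y/6)


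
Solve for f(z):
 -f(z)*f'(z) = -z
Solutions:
 f(z) = -sqrt(C1 + z^2)
 f(z) = sqrt(C1 + z^2)


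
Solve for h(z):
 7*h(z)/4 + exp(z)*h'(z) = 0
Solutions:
 h(z) = C1*exp(7*exp(-z)/4)


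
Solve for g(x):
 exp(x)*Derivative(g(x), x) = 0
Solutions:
 g(x) = C1


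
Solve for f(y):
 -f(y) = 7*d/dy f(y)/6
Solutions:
 f(y) = C1*exp(-6*y/7)


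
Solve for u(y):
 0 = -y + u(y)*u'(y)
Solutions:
 u(y) = -sqrt(C1 + y^2)
 u(y) = sqrt(C1 + y^2)


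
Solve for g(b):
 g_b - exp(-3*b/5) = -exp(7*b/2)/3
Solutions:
 g(b) = C1 - 2*exp(7*b/2)/21 - 5*exp(-3*b/5)/3


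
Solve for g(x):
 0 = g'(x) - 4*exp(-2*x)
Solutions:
 g(x) = C1 - 2*exp(-2*x)


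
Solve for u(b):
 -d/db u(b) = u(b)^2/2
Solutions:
 u(b) = 2/(C1 + b)


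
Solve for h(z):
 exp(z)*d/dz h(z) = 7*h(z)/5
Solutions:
 h(z) = C1*exp(-7*exp(-z)/5)


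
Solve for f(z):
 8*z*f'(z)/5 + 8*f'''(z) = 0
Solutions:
 f(z) = C1 + Integral(C2*airyai(-5^(2/3)*z/5) + C3*airybi(-5^(2/3)*z/5), z)


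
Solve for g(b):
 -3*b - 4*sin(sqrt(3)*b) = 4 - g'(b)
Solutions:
 g(b) = C1 + 3*b^2/2 + 4*b - 4*sqrt(3)*cos(sqrt(3)*b)/3


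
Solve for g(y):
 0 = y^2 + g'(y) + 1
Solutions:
 g(y) = C1 - y^3/3 - y


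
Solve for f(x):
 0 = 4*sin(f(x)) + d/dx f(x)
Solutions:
 f(x) = -acos((-C1 - exp(8*x))/(C1 - exp(8*x))) + 2*pi
 f(x) = acos((-C1 - exp(8*x))/(C1 - exp(8*x)))


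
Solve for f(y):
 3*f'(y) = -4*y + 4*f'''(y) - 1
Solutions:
 f(y) = C1 + C2*exp(-sqrt(3)*y/2) + C3*exp(sqrt(3)*y/2) - 2*y^2/3 - y/3


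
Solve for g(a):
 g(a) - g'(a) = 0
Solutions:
 g(a) = C1*exp(a)


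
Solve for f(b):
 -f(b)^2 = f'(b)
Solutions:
 f(b) = 1/(C1 + b)


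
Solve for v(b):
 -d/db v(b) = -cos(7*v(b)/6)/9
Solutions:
 -b/9 - 3*log(sin(7*v(b)/6) - 1)/7 + 3*log(sin(7*v(b)/6) + 1)/7 = C1


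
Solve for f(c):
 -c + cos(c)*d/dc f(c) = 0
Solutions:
 f(c) = C1 + Integral(c/cos(c), c)


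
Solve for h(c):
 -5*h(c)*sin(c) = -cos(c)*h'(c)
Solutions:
 h(c) = C1/cos(c)^5


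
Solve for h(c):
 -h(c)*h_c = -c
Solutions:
 h(c) = -sqrt(C1 + c^2)
 h(c) = sqrt(C1 + c^2)


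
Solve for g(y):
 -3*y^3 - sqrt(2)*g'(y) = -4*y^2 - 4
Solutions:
 g(y) = C1 - 3*sqrt(2)*y^4/8 + 2*sqrt(2)*y^3/3 + 2*sqrt(2)*y


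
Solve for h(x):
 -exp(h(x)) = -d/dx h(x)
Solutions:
 h(x) = log(-1/(C1 + x))


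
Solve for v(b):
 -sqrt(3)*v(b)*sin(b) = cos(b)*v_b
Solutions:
 v(b) = C1*cos(b)^(sqrt(3))


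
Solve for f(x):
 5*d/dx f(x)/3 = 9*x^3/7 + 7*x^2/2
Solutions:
 f(x) = C1 + 27*x^4/140 + 7*x^3/10


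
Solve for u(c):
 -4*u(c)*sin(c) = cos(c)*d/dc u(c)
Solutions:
 u(c) = C1*cos(c)^4


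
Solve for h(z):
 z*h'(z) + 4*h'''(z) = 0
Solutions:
 h(z) = C1 + Integral(C2*airyai(-2^(1/3)*z/2) + C3*airybi(-2^(1/3)*z/2), z)


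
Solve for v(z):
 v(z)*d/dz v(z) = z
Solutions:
 v(z) = -sqrt(C1 + z^2)
 v(z) = sqrt(C1 + z^2)


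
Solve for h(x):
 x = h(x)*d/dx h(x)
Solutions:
 h(x) = -sqrt(C1 + x^2)
 h(x) = sqrt(C1 + x^2)


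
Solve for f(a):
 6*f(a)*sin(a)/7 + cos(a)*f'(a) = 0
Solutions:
 f(a) = C1*cos(a)^(6/7)


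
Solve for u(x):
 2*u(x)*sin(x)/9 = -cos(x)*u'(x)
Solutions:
 u(x) = C1*cos(x)^(2/9)


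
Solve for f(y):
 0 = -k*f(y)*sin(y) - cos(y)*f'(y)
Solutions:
 f(y) = C1*exp(k*log(cos(y)))


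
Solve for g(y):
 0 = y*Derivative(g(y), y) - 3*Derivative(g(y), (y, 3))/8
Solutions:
 g(y) = C1 + Integral(C2*airyai(2*3^(2/3)*y/3) + C3*airybi(2*3^(2/3)*y/3), y)


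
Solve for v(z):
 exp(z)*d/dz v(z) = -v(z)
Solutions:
 v(z) = C1*exp(exp(-z))


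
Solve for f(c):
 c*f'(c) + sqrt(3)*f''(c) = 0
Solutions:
 f(c) = C1 + C2*erf(sqrt(2)*3^(3/4)*c/6)


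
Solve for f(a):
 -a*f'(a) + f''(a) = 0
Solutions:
 f(a) = C1 + C2*erfi(sqrt(2)*a/2)
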